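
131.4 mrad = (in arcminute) 451.7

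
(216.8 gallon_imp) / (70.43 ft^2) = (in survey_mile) 9.36e-05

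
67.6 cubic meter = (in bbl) 425.2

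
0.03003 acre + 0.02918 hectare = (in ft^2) 4449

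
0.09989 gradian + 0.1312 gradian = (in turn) 0.0005777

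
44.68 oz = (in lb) 2.792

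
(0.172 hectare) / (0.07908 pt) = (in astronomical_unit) 0.0004121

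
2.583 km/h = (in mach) 0.002107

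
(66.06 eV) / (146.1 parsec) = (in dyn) 2.348e-31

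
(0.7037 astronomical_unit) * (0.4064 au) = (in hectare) 6.4e+17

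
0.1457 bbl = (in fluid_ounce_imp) 815.3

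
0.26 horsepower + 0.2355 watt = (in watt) 194.1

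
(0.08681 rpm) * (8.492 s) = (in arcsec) 1.592e+04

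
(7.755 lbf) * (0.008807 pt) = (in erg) 1072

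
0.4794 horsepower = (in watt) 357.5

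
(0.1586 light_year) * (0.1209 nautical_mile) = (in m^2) 3.36e+17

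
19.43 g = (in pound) 0.04284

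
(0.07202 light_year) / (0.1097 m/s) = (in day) 7.189e+10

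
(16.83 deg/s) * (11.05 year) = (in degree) 5.865e+09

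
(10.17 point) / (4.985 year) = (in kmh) 8.216e-11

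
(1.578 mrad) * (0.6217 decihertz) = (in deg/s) 0.005621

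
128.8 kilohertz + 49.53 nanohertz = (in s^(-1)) 1.288e+05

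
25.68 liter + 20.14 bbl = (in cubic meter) 3.228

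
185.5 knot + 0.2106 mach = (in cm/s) 1.671e+04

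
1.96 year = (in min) 1.03e+06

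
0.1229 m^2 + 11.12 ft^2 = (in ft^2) 12.44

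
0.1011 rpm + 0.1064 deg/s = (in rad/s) 0.01244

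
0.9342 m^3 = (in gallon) 246.8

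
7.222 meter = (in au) 4.828e-11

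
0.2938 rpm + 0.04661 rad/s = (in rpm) 0.7389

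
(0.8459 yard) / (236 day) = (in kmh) 1.366e-07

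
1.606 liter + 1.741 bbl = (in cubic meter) 0.2784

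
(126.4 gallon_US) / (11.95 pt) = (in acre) 0.02805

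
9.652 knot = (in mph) 11.11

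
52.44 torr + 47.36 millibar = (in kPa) 11.73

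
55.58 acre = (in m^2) 2.249e+05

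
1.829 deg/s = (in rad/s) 0.03192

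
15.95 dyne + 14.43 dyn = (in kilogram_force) 3.098e-05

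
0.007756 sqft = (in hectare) 7.206e-08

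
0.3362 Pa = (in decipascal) 3.362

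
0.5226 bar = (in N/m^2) 5.226e+04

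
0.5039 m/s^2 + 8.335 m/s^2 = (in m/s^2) 8.839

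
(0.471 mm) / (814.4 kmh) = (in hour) 5.783e-10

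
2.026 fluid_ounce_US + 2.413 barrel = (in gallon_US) 101.4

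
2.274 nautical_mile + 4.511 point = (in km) 4.211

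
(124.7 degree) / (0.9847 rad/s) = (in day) 2.558e-05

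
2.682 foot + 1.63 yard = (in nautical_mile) 0.001246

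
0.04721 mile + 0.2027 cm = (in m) 75.98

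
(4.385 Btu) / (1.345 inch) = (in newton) 1.354e+05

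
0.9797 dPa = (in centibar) 9.797e-05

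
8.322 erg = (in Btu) 7.888e-10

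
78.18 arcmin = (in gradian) 1.448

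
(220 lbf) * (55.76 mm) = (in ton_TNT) 1.304e-08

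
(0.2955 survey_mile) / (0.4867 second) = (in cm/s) 9.771e+04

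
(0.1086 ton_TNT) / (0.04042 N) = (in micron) 1.124e+16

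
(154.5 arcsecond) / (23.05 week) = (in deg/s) 3.079e-09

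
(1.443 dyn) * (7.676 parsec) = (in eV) 2.133e+31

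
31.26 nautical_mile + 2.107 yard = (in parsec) 1.876e-12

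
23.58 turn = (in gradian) 9432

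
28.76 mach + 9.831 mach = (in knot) 2.554e+04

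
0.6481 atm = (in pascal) 6.567e+04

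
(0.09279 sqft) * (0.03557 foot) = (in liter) 0.09346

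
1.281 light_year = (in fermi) 1.212e+31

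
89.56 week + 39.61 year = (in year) 41.33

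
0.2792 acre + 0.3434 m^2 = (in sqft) 1.217e+04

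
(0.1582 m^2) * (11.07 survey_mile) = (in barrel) 1.773e+04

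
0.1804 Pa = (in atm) 1.78e-06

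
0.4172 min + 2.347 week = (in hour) 394.3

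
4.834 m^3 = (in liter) 4834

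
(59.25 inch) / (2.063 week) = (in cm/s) 0.0001206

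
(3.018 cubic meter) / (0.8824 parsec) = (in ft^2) 1.193e-15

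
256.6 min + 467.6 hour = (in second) 1.699e+06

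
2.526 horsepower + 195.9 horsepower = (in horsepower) 198.4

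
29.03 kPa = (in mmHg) 217.7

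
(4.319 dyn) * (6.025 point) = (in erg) 0.918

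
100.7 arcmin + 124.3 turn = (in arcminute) 2.685e+06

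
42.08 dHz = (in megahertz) 4.208e-06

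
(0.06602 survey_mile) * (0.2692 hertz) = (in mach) 0.084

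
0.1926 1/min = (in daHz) 0.000321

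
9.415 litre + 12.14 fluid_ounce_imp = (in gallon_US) 2.578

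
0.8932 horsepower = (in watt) 666.1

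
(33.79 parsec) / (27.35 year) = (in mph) 2.704e+09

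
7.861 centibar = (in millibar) 78.61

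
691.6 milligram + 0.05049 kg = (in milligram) 5.118e+04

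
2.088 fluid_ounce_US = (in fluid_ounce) 2.088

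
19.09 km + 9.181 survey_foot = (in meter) 1.909e+04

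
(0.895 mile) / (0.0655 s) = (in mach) 64.58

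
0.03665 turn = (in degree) 13.19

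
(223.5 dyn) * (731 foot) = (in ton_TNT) 1.19e-10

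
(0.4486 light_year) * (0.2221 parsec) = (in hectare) 2.909e+27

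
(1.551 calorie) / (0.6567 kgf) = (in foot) 3.306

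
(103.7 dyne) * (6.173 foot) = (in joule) 0.001951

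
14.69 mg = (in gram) 0.01469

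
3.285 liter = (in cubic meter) 0.003285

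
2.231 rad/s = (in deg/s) 127.8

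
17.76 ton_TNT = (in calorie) 1.776e+10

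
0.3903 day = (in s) 3.372e+04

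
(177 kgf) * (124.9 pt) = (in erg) 7.648e+08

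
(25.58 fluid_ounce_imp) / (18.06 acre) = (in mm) 9.945e-06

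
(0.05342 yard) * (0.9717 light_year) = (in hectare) 4.491e+10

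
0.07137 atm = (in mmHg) 54.24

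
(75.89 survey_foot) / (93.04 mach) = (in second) 0.0007302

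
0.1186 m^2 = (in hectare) 1.186e-05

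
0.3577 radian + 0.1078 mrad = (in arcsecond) 7.38e+04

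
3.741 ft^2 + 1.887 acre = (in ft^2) 8.22e+04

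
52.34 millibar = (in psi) 0.7591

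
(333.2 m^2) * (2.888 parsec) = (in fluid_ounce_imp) 1.045e+24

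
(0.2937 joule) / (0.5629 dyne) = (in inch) 2.054e+06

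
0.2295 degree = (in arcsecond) 826.2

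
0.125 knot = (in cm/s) 6.431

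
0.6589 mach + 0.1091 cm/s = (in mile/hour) 501.9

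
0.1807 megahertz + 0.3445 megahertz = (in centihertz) 5.252e+07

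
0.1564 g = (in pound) 0.0003448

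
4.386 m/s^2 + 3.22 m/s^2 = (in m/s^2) 7.606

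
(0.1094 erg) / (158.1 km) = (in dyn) 6.92e-09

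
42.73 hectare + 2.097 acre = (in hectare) 43.58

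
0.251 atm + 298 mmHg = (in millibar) 651.6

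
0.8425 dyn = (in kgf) 8.591e-07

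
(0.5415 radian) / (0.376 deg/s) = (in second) 82.52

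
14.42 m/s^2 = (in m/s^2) 14.42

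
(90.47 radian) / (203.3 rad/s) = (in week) 7.358e-07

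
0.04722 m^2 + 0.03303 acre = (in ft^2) 1439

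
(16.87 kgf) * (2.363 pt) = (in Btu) 0.0001307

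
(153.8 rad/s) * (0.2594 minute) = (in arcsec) 4.937e+08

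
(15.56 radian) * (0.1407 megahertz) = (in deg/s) 1.254e+08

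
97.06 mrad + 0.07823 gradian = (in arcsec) 2.027e+04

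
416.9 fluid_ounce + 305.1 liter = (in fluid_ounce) 1.073e+04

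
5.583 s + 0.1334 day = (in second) 1.153e+04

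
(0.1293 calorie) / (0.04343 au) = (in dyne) 8.327e-06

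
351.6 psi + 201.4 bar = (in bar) 225.6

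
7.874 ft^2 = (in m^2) 0.7315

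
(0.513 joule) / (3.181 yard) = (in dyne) 1.764e+04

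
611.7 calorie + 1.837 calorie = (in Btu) 2.433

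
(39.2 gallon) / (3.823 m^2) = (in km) 3.881e-05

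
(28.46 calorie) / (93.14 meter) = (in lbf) 0.2874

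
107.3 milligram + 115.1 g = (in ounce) 4.064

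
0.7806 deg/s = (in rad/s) 0.01362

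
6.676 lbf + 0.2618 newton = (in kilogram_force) 3.055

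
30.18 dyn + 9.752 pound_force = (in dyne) 4.338e+06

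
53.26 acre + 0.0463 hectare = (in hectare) 21.6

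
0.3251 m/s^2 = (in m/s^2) 0.3251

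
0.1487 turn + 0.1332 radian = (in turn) 0.1699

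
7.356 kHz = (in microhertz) 7.356e+09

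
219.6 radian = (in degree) 1.258e+04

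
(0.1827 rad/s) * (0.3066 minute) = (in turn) 0.5349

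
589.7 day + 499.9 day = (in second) 9.414e+07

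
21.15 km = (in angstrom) 2.115e+14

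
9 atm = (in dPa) 9.119e+06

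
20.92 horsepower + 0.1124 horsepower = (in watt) 1.568e+04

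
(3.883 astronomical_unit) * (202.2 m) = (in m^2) 1.175e+14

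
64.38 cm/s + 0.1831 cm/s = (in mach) 0.001896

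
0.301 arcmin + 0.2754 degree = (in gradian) 0.3116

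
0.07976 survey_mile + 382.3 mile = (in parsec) 1.994e-11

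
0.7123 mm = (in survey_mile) 4.426e-07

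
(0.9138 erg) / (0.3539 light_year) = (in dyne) 2.729e-18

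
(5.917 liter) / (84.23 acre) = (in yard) 1.898e-08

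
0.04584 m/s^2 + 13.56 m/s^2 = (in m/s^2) 13.61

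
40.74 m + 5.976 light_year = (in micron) 5.654e+22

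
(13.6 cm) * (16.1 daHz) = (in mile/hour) 48.98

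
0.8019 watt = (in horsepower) 0.001075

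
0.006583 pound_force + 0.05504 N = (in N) 0.08432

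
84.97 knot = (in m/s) 43.71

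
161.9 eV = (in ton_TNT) 6.2e-27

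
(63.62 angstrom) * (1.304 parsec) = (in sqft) 2.755e+09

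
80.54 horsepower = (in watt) 6.006e+04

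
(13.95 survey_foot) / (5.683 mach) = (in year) 6.968e-11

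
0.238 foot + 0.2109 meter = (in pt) 803.5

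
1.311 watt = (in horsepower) 0.001758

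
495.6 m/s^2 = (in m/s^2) 495.6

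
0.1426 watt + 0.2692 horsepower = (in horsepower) 0.2694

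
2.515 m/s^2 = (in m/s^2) 2.515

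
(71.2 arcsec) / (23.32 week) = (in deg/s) 1.402e-09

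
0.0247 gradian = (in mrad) 0.388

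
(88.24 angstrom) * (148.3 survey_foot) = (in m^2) 3.989e-07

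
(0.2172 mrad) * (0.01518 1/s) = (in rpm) 3.148e-05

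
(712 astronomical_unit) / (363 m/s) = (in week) 4.852e+05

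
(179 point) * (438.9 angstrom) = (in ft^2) 2.983e-08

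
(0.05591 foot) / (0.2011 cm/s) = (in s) 8.474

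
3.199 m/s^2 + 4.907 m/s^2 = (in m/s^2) 8.106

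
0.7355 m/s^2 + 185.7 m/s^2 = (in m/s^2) 186.4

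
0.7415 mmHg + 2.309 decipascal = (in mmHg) 0.7432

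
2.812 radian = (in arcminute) 9667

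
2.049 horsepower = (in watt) 1528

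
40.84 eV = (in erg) 6.543e-11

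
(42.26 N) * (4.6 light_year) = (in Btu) 1.743e+15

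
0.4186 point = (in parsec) 4.786e-21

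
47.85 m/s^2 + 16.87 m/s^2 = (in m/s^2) 64.72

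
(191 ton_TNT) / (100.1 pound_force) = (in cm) 1.795e+11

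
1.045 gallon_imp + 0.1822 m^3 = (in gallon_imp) 41.12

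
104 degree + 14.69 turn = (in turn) 14.98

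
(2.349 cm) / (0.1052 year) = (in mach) 2.079e-11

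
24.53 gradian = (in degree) 22.08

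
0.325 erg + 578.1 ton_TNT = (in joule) 2.419e+12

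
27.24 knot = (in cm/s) 1401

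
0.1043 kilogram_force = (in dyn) 1.023e+05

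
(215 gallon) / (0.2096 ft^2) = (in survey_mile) 0.02597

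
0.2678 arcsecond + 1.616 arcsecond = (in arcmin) 0.0314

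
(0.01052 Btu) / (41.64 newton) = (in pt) 755.6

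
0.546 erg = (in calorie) 1.305e-08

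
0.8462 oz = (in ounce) 0.8462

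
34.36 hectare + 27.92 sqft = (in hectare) 34.36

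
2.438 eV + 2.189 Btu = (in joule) 2310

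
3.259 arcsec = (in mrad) 0.0158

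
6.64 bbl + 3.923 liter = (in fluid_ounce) 3.583e+04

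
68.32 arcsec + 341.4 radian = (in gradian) 2.173e+04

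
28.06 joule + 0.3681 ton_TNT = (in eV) 9.613e+27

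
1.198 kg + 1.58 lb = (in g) 1915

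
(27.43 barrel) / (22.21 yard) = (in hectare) 2.147e-05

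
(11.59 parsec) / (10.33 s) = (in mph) 7.744e+16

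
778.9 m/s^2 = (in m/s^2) 778.9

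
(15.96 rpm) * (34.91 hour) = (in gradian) 1.337e+07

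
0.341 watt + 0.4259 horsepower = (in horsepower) 0.4264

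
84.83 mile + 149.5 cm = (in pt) 3.87e+08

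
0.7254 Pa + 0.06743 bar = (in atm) 0.06656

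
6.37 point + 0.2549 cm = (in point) 13.6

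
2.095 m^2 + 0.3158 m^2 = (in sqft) 25.95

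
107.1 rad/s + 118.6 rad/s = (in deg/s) 1.293e+04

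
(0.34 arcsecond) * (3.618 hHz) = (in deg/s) 0.03417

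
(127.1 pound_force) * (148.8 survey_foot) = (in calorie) 6129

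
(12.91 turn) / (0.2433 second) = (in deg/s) 1.91e+04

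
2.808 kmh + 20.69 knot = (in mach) 0.03355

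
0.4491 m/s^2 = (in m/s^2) 0.4491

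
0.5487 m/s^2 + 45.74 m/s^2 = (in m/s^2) 46.29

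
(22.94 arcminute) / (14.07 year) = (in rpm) 1.436e-10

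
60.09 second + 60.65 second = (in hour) 0.03354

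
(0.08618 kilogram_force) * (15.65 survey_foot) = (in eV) 2.516e+19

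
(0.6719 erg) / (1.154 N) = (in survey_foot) 1.91e-07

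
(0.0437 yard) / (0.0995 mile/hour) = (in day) 1.04e-05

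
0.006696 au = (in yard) 1.095e+09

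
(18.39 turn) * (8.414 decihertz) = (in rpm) 928.4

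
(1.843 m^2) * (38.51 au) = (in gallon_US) 2.805e+15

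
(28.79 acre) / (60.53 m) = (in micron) 1.925e+09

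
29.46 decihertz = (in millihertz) 2946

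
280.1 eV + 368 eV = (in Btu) 9.842e-20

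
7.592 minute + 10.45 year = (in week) 544.9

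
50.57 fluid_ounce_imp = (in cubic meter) 0.001437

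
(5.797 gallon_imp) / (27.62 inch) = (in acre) 9.283e-06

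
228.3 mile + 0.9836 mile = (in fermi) 3.69e+20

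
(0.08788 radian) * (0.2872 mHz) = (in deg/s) 0.001446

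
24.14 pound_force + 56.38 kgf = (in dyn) 6.603e+07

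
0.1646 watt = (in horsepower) 0.0002207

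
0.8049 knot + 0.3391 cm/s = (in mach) 0.001226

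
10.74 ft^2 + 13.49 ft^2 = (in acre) 0.0005562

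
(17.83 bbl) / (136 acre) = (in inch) 0.0002028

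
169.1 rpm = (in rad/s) 17.71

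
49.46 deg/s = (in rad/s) 0.8632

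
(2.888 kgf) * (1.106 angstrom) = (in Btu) 2.969e-12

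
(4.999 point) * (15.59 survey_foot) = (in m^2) 0.00838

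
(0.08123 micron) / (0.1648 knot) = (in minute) 1.597e-08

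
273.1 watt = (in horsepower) 0.3662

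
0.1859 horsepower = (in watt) 138.6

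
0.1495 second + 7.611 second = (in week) 1.283e-05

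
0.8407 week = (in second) 5.085e+05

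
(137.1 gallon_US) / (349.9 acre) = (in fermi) 3.665e+08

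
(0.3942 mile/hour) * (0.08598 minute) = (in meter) 0.9091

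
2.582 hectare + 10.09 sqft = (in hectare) 2.582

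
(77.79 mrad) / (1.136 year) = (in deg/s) 1.244e-07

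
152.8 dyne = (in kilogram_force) 0.0001558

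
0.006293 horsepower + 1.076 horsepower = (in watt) 807.1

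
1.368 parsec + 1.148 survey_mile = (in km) 4.221e+13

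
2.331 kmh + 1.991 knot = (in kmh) 6.018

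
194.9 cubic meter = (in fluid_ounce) 6.59e+06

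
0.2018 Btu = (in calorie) 50.89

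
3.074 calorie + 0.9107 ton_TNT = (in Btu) 3.612e+06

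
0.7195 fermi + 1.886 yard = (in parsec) 5.589e-17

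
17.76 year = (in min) 9.335e+06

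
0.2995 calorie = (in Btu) 0.001188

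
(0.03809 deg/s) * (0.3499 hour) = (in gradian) 53.31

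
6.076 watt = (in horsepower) 0.008148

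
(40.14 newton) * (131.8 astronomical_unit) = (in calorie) 1.892e+14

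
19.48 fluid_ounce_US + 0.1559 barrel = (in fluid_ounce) 857.6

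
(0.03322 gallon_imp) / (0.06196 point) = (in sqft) 74.37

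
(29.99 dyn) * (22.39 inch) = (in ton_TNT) 4.076e-14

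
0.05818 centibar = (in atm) 0.0005742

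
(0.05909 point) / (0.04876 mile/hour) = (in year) 3.032e-11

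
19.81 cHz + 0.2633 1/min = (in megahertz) 2.025e-07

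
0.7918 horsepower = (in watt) 590.4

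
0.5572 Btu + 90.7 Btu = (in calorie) 2.301e+04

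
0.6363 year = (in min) 3.344e+05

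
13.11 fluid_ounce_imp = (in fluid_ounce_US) 12.6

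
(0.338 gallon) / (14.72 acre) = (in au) 1.436e-19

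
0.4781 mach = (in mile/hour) 364.2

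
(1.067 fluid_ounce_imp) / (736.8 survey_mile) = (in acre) 6.318e-15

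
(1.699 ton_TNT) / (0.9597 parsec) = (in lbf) 5.397e-08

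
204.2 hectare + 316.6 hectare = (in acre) 1287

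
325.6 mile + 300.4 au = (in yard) 4.915e+13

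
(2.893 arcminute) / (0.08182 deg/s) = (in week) 9.744e-07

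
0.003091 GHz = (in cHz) 3.091e+08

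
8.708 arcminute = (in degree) 0.1451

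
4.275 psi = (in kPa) 29.48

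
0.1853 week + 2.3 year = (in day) 840.8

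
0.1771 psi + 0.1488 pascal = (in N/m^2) 1221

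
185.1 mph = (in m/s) 82.75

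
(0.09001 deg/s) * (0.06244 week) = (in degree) 3399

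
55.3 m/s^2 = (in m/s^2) 55.3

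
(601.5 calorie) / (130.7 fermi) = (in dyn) 1.926e+21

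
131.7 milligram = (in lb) 0.0002903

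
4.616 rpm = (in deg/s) 27.7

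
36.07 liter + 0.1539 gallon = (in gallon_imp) 8.062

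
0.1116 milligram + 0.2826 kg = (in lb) 0.623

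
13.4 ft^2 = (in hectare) 0.0001245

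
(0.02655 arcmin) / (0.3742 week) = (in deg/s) 1.955e-09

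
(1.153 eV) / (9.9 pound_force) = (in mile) 2.607e-24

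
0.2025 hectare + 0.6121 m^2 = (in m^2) 2026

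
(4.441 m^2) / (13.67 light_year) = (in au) 2.295e-28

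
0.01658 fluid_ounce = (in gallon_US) 0.0001295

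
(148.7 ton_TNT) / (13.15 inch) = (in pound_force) 4.188e+11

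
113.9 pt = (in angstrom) 4.018e+08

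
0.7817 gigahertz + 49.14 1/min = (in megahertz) 781.7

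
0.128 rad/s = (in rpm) 1.222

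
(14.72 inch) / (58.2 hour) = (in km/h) 6.424e-06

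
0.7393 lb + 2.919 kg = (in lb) 7.175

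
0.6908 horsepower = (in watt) 515.1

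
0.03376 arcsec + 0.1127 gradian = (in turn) 0.0002818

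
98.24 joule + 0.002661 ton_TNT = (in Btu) 1.055e+04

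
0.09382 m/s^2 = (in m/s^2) 0.09382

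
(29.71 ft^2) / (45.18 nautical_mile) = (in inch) 0.001299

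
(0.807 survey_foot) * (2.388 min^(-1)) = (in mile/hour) 0.0219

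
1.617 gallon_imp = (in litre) 7.351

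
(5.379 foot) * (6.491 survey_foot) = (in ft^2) 34.92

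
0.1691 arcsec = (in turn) 1.305e-07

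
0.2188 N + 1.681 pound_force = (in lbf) 1.73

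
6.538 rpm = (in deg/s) 39.23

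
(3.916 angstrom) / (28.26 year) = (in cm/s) 4.394e-17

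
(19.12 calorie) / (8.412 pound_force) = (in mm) 2138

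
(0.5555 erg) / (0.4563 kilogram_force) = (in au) 8.298e-20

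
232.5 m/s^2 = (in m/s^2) 232.5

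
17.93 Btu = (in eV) 1.181e+23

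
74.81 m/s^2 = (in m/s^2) 74.81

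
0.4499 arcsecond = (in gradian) 0.0001389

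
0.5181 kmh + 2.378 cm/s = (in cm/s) 16.77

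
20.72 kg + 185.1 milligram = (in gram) 2.072e+04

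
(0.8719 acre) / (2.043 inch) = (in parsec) 2.204e-12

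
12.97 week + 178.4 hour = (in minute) 1.414e+05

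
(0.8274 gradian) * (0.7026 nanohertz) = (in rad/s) 9.132e-12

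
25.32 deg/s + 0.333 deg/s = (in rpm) 4.276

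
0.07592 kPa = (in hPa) 0.7592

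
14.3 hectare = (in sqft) 1.539e+06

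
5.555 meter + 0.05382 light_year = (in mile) 3.164e+11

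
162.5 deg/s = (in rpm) 27.08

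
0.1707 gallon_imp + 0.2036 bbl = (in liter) 33.15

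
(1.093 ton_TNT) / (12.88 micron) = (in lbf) 7.982e+13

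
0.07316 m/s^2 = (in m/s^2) 0.07316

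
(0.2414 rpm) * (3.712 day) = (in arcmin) 2.787e+07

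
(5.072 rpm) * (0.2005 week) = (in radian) 6.441e+04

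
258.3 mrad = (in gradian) 16.44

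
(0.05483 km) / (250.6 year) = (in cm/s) 6.938e-07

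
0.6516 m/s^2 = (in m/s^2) 0.6516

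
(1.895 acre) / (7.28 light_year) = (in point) 3.156e-10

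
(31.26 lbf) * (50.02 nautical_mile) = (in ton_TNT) 0.003079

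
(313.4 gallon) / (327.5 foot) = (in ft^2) 0.1279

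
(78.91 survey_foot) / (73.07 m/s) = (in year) 1.044e-08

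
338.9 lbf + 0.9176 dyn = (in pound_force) 338.9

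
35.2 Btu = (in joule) 3.714e+04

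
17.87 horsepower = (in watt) 1.333e+04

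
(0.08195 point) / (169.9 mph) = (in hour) 1.057e-10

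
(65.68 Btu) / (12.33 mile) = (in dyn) 3.492e+05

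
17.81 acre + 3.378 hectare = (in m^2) 1.059e+05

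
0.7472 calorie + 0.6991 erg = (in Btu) 0.002963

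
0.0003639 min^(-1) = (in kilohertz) 6.065e-09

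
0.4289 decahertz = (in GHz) 4.289e-09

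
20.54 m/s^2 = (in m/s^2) 20.54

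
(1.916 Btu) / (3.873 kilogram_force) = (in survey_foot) 174.6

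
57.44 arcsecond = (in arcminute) 0.9573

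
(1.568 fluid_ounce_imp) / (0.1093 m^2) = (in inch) 0.01605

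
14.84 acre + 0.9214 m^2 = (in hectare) 6.006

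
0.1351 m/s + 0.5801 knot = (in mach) 0.001273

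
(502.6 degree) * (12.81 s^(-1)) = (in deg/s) 6438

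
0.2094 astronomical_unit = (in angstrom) 3.133e+20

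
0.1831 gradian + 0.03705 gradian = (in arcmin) 11.89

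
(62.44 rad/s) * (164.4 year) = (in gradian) 2.061e+13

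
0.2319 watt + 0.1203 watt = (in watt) 0.3522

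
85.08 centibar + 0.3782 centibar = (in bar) 0.8546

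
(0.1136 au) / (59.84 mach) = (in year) 0.02645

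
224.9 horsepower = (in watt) 1.677e+05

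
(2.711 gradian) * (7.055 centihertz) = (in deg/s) 0.1721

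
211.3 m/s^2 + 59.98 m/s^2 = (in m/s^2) 271.3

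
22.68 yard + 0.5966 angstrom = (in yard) 22.68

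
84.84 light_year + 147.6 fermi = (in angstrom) 8.026e+27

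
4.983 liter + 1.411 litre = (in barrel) 0.04022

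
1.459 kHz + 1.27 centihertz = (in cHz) 1.459e+05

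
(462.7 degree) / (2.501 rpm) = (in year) 9.778e-07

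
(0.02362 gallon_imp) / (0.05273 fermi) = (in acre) 5.032e+08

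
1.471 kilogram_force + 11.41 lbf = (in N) 65.18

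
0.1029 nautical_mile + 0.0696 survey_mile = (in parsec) 9.806e-15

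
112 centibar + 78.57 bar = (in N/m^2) 7.969e+06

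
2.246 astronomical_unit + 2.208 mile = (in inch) 1.323e+13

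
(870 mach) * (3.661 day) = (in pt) 2.656e+14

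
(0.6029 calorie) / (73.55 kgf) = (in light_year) 3.697e-19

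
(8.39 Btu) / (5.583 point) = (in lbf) 1.01e+06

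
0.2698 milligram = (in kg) 2.698e-07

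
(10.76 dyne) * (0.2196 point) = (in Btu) 7.901e-12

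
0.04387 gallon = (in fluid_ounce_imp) 5.845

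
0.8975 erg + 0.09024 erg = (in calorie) 2.361e-08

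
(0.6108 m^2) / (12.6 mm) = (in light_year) 5.124e-15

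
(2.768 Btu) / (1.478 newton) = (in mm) 1.976e+06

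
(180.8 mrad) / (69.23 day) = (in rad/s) 3.023e-08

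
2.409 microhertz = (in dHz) 2.409e-05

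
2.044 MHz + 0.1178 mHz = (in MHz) 2.044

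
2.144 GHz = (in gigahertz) 2.144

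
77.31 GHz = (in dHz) 7.731e+11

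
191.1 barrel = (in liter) 3.038e+04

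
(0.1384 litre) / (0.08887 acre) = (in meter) 3.848e-07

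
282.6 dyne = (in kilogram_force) 0.0002882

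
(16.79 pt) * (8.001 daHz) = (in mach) 0.001392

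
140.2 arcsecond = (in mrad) 0.6797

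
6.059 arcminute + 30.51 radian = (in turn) 4.856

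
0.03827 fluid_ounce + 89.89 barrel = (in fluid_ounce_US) 4.832e+05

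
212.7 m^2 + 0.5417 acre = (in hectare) 0.2405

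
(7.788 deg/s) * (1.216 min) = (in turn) 1.578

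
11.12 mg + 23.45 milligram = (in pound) 7.621e-05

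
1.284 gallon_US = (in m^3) 0.00486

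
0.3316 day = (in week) 0.04737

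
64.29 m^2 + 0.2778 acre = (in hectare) 0.1189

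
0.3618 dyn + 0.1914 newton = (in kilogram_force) 0.01952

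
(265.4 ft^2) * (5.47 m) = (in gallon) 3.563e+04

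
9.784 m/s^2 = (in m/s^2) 9.784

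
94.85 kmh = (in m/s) 26.35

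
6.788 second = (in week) 1.122e-05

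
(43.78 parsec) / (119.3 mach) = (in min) 5.543e+11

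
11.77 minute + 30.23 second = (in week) 0.001218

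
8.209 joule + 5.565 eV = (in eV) 5.124e+19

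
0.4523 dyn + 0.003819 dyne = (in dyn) 0.4561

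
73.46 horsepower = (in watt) 5.478e+04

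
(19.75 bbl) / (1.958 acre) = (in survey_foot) 0.0013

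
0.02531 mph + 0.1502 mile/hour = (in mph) 0.1755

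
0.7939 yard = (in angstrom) 7.259e+09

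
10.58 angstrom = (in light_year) 1.118e-25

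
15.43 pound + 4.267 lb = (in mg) 8.934e+06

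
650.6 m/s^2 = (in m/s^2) 650.6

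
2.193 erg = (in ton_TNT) 5.241e-17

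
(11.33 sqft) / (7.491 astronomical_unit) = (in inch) 3.698e-11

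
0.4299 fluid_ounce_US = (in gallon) 0.003359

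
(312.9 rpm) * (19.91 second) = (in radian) 652.4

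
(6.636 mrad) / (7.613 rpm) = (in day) 9.634e-08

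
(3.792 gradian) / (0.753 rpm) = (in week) 1.249e-06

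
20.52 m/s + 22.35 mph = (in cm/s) 3051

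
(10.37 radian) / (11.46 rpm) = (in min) 0.144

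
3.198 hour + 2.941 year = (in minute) 1.546e+06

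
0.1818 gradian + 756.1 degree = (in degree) 756.3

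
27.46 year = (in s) 8.66e+08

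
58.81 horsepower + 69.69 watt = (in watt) 4.392e+04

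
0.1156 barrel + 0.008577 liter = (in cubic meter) 0.01839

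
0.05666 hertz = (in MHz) 5.666e-08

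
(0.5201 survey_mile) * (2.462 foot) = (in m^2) 628.1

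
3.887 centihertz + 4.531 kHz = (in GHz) 4.531e-06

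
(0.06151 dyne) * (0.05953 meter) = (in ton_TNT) 8.752e-18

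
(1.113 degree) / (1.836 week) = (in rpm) 1.671e-07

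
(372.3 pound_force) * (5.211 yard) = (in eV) 4.925e+22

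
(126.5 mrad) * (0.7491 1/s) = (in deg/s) 5.429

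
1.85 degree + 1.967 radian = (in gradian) 127.3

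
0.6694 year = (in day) 244.3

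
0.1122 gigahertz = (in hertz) 1.122e+08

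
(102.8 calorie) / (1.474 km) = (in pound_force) 0.0656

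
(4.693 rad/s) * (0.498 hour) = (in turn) 1339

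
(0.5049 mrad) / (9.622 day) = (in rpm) 5.8e-09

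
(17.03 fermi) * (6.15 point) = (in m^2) 3.695e-17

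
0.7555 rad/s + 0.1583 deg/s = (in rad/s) 0.7583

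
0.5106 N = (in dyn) 5.106e+04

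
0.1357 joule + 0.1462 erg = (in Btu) 0.0001286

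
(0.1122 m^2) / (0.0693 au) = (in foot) 3.551e-11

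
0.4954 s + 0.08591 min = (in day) 6.539e-05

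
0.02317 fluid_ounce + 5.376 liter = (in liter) 5.377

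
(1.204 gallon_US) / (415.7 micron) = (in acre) 0.002709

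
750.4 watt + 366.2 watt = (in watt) 1117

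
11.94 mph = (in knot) 10.38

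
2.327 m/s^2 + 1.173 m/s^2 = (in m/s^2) 3.5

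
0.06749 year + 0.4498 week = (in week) 3.969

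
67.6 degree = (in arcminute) 4056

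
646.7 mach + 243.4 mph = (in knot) 4.282e+05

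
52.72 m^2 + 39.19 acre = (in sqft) 1.708e+06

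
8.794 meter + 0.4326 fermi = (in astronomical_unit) 5.878e-11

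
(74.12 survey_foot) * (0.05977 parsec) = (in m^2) 4.167e+16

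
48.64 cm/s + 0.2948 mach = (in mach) 0.2962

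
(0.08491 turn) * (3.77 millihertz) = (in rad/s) 0.002011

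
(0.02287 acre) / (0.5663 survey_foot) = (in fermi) 5.362e+17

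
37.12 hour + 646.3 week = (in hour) 1.086e+05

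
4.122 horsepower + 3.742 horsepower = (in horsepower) 7.864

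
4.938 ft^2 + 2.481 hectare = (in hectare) 2.481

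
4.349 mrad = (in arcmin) 14.95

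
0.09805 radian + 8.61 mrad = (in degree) 6.111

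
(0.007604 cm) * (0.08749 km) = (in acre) 1.644e-06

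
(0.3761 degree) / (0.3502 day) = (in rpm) 2.072e-06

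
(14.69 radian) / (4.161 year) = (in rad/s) 1.119e-07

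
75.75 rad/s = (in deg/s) 4340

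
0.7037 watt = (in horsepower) 0.0009437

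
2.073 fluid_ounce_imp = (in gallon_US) 0.01556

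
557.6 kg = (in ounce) 1.967e+04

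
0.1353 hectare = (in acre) 0.3343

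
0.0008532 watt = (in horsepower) 1.144e-06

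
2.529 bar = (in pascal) 2.529e+05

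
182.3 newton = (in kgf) 18.59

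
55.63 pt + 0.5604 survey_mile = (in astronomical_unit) 6.029e-09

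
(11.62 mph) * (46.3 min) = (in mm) 1.443e+07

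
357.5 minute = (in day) 0.2483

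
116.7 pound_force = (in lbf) 116.7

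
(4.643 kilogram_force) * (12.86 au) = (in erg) 8.76e+20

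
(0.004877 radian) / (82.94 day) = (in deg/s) 3.899e-08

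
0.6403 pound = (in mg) 2.904e+05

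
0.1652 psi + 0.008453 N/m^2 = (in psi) 0.1652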